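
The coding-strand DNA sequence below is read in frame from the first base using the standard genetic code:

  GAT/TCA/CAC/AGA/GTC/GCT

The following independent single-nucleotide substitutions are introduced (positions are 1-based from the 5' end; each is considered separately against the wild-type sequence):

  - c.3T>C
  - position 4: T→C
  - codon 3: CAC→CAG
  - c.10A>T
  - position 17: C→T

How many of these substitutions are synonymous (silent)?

1

Codon 1: GAT (Asp) → GAC (Asp) — synonymous.
Codon 2: TCA (Ser) → CCA (Pro) — missense.
Codon 3: CAC (His) → CAG (Gln) — missense.
Codon 4: AGA (Arg) → TGA (Stop) — nonsense.
Codon 6: GCT (Ala) → GTT (Val) — missense.
Synonymous: 1 of 5.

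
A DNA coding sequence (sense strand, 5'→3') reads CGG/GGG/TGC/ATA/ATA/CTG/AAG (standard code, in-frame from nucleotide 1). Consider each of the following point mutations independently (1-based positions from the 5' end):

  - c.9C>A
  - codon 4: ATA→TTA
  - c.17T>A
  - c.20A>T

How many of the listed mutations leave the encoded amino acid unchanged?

0

Codon 3: TGC (Cys) → TGA (Stop) — nonsense.
Codon 4: ATA (Ile) → TTA (Leu) — missense.
Codon 6: CTG (Leu) → CAG (Gln) — missense.
Codon 7: AAG (Lys) → ATG (Met) — missense.
Synonymous: 0 of 4.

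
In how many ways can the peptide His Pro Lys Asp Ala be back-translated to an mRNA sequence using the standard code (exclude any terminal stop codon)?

128

His: 2 codons.
Pro: 4 codons.
Lys: 2 codons.
Asp: 2 codons.
Ala: 4 codons.
2 × 4 × 2 × 2 × 4 = 128.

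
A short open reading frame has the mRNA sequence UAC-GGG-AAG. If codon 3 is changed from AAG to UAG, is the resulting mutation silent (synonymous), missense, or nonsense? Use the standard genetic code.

Position 7 falls in codon 3: AAG → Lys.
After the substitution the codon is UAG → Stop.
The new codon is a stop codon, so this is a nonsense mutation.

nonsense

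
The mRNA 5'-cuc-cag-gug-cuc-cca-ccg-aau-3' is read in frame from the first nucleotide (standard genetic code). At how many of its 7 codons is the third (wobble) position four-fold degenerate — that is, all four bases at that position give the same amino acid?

5

Codon 1 CUC (Leu): third position 4-fold.
Codon 2 CAG (Gln): third position 2-fold.
Codon 3 GUG (Val): third position 4-fold.
Codon 4 CUC (Leu): third position 4-fold.
Codon 5 CCA (Pro): third position 4-fold.
Codon 6 CCG (Pro): third position 4-fold.
Codon 7 AAU (Asn): third position 2-fold.
Four-fold degenerate third positions: 5.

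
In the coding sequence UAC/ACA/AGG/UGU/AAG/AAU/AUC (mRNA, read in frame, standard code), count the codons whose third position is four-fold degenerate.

1

Codon 1 UAC (Tyr): third position 2-fold.
Codon 2 ACA (Thr): third position 4-fold.
Codon 3 AGG (Arg): third position 2-fold.
Codon 4 UGU (Cys): third position 2-fold.
Codon 5 AAG (Lys): third position 2-fold.
Codon 6 AAU (Asn): third position 2-fold.
Codon 7 AUC (Ile): third position 3-fold.
Four-fold degenerate third positions: 1.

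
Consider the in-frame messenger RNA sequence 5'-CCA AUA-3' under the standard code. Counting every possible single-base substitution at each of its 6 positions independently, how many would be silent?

Codon 1 (CCA, Pro): 3 synonymous substitutions.
Codon 2 (AUA, Ile): 2 synonymous substitutions.
Total: 3 + 2 = 5.

5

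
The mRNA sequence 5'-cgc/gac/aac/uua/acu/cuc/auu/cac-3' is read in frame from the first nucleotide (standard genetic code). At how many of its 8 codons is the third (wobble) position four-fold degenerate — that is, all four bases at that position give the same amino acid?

Codon 1 CGC (Arg): third position 4-fold.
Codon 2 GAC (Asp): third position 2-fold.
Codon 3 AAC (Asn): third position 2-fold.
Codon 4 UUA (Leu): third position 2-fold.
Codon 5 ACU (Thr): third position 4-fold.
Codon 6 CUC (Leu): third position 4-fold.
Codon 7 AUU (Ile): third position 3-fold.
Codon 8 CAC (His): third position 2-fold.
Four-fold degenerate third positions: 3.

3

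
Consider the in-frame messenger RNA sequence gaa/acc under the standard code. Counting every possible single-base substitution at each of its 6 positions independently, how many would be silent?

4

Codon 1 (GAA, Glu): 1 synonymous substitution.
Codon 2 (ACC, Thr): 3 synonymous substitutions.
Total: 1 + 3 = 4.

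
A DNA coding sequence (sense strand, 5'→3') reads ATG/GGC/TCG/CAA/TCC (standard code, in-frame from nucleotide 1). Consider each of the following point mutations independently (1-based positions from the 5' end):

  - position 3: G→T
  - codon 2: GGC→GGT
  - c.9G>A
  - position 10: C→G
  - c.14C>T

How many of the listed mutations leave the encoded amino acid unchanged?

Codon 1: ATG (Met) → ATT (Ile) — missense.
Codon 2: GGC (Gly) → GGT (Gly) — synonymous.
Codon 3: TCG (Ser) → TCA (Ser) — synonymous.
Codon 4: CAA (Gln) → GAA (Glu) — missense.
Codon 5: TCC (Ser) → TTC (Phe) — missense.
Synonymous: 2 of 5.

2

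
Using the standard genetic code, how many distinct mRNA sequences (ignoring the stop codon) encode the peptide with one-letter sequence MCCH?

8

Met: 1 codon.
Cys: 2 codons.
Cys: 2 codons.
His: 2 codons.
1 × 2 × 2 × 2 = 8.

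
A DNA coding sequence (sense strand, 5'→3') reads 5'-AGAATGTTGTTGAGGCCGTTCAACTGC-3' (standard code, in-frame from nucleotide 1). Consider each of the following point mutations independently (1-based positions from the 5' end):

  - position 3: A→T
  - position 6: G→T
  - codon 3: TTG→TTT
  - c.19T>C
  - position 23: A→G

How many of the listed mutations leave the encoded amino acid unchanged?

0

Codon 1: AGA (Arg) → AGT (Ser) — missense.
Codon 2: ATG (Met) → ATT (Ile) — missense.
Codon 3: TTG (Leu) → TTT (Phe) — missense.
Codon 7: TTC (Phe) → CTC (Leu) — missense.
Codon 8: AAC (Asn) → AGC (Ser) — missense.
Synonymous: 0 of 5.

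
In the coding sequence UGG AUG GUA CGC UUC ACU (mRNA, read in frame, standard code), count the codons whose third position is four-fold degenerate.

3

Codon 1 UGG (Trp): third position 1-fold.
Codon 2 AUG (Met): third position 1-fold.
Codon 3 GUA (Val): third position 4-fold.
Codon 4 CGC (Arg): third position 4-fold.
Codon 5 UUC (Phe): third position 2-fold.
Codon 6 ACU (Thr): third position 4-fold.
Four-fold degenerate third positions: 3.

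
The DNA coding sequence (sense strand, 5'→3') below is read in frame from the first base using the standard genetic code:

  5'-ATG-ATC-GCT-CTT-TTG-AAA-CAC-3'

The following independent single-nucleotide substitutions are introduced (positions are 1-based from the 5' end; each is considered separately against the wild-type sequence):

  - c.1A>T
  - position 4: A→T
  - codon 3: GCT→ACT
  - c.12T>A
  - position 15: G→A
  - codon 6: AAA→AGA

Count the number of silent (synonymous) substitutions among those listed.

Codon 1: ATG (Met) → TTG (Leu) — missense.
Codon 2: ATC (Ile) → TTC (Phe) — missense.
Codon 3: GCT (Ala) → ACT (Thr) — missense.
Codon 4: CTT (Leu) → CTA (Leu) — synonymous.
Codon 5: TTG (Leu) → TTA (Leu) — synonymous.
Codon 6: AAA (Lys) → AGA (Arg) — missense.
Synonymous: 2 of 6.

2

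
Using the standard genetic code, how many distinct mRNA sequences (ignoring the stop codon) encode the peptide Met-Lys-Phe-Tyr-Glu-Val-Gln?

Met: 1 codon.
Lys: 2 codons.
Phe: 2 codons.
Tyr: 2 codons.
Glu: 2 codons.
Val: 4 codons.
Gln: 2 codons.
1 × 2 × 2 × 2 × 2 × 4 × 2 = 128.

128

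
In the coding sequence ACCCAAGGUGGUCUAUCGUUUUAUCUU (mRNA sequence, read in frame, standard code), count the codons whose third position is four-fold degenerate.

Codon 1 ACC (Thr): third position 4-fold.
Codon 2 CAA (Gln): third position 2-fold.
Codon 3 GGU (Gly): third position 4-fold.
Codon 4 GGU (Gly): third position 4-fold.
Codon 5 CUA (Leu): third position 4-fold.
Codon 6 UCG (Ser): third position 4-fold.
Codon 7 UUU (Phe): third position 2-fold.
Codon 8 UAU (Tyr): third position 2-fold.
Codon 9 CUU (Leu): third position 4-fold.
Four-fold degenerate third positions: 6.

6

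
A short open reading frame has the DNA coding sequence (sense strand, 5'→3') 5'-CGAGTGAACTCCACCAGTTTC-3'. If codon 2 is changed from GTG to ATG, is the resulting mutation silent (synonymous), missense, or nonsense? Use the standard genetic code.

missense

Position 4 falls in codon 2: GTG → Val.
After the substitution the codon is ATG → Met.
Val ≠ Met, so this is a missense mutation.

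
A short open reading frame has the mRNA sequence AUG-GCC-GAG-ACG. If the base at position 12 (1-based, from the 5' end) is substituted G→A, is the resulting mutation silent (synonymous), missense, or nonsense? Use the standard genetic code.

Position 12 falls in codon 4: ACG → Thr.
After the substitution the codon is ACA → Thr.
Both encode Thr, so the change is synonymous.

silent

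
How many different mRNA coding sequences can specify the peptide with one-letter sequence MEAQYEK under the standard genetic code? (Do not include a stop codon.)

128

Met: 1 codon.
Glu: 2 codons.
Ala: 4 codons.
Gln: 2 codons.
Tyr: 2 codons.
Glu: 2 codons.
Lys: 2 codons.
1 × 2 × 4 × 2 × 2 × 2 × 2 = 128.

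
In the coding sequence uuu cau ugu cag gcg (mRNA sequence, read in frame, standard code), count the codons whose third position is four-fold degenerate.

1

Codon 1 UUU (Phe): third position 2-fold.
Codon 2 CAU (His): third position 2-fold.
Codon 3 UGU (Cys): third position 2-fold.
Codon 4 CAG (Gln): third position 2-fold.
Codon 5 GCG (Ala): third position 4-fold.
Four-fold degenerate third positions: 1.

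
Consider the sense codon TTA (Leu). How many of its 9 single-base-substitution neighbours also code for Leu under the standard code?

Position 1: CTA → 1 synonymous.
Position 2: none → 0 synonymous.
Position 3: TTG → 1 synonymous.
Total: 1 + 0 + 1 = 2.

2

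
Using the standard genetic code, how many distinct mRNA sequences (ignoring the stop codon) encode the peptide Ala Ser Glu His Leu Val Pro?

Ala: 4 codons.
Ser: 6 codons.
Glu: 2 codons.
His: 2 codons.
Leu: 6 codons.
Val: 4 codons.
Pro: 4 codons.
4 × 6 × 2 × 2 × 6 × 4 × 4 = 9216.

9216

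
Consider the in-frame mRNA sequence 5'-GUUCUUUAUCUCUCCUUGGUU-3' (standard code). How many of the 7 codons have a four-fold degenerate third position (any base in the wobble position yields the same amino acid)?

Codon 1 GUU (Val): third position 4-fold.
Codon 2 CUU (Leu): third position 4-fold.
Codon 3 UAU (Tyr): third position 2-fold.
Codon 4 CUC (Leu): third position 4-fold.
Codon 5 UCC (Ser): third position 4-fold.
Codon 6 UUG (Leu): third position 2-fold.
Codon 7 GUU (Val): third position 4-fold.
Four-fold degenerate third positions: 5.

5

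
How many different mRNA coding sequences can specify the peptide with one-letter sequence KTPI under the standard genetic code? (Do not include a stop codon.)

Lys: 2 codons.
Thr: 4 codons.
Pro: 4 codons.
Ile: 3 codons.
2 × 4 × 4 × 3 = 96.

96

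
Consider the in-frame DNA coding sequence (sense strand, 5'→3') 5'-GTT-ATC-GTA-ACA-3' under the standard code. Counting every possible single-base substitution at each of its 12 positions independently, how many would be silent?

Codon 1 (GTT, Val): 3 synonymous substitutions.
Codon 2 (ATC, Ile): 2 synonymous substitutions.
Codon 3 (GTA, Val): 3 synonymous substitutions.
Codon 4 (ACA, Thr): 3 synonymous substitutions.
Total: 3 + 2 + 3 + 3 = 11.

11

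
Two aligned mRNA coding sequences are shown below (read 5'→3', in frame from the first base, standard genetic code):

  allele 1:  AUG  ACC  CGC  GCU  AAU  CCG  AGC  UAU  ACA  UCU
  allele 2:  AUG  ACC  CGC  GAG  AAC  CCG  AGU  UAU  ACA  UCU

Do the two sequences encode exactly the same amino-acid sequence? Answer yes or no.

no

Codon 1: AUG Met / AUG Met — identical.
Codon 2: ACC Thr / ACC Thr — identical.
Codon 3: CGC Arg / CGC Arg — identical.
Codon 4: GCU Ala / GAG Glu — nonsynonymous.
Codon 5: AAU Asn / AAC Asn — synonymous.
Codon 6: CCG Pro / CCG Pro — identical.
Codon 7: AGC Ser / AGU Ser — synonymous.
Codon 8: UAU Tyr / UAU Tyr — identical.
Codon 9: ACA Thr / ACA Thr — identical.
Codon 10: UCU Ser / UCU Ser — identical.
Nonsynonymous differences: 1 → different protein.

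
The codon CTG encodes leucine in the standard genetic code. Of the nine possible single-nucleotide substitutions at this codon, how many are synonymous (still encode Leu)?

Position 1: TTG → 1 synonymous.
Position 2: none → 0 synonymous.
Position 3: CTT, CTC, CTA → 3 synonymous.
Total: 1 + 0 + 3 = 4.

4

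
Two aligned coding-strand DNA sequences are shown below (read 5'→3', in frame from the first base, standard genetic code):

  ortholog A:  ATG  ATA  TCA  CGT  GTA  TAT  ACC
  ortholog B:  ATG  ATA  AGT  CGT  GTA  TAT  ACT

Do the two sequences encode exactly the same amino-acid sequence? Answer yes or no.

Codon 1: ATG Met / ATG Met — identical.
Codon 2: ATA Ile / ATA Ile — identical.
Codon 3: TCA Ser / AGT Ser — synonymous.
Codon 4: CGT Arg / CGT Arg — identical.
Codon 5: GTA Val / GTA Val — identical.
Codon 6: TAT Tyr / TAT Tyr — identical.
Codon 7: ACC Thr / ACT Thr — synonymous.
Nonsynonymous differences: 0 → same protein.

yes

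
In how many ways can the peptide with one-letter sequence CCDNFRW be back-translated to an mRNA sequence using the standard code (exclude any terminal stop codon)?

Cys: 2 codons.
Cys: 2 codons.
Asp: 2 codons.
Asn: 2 codons.
Phe: 2 codons.
Arg: 6 codons.
Trp: 1 codon.
2 × 2 × 2 × 2 × 2 × 6 × 1 = 192.

192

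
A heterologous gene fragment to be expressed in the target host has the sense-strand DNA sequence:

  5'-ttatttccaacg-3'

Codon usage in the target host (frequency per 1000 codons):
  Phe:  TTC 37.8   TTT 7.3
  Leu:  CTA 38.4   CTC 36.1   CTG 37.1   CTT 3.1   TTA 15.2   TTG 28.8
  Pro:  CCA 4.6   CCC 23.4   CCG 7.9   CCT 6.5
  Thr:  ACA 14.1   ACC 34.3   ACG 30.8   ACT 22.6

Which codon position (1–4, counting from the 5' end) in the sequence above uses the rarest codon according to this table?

Codon 1 TTA (Leu): 15.2 per 1000.
Codon 2 TTT (Phe): 7.3 per 1000.
Codon 3 CCA (Pro): 4.6 per 1000.
Codon 4 ACG (Thr): 30.8 per 1000.
Lowest frequency is 4.6 at codon 3.

3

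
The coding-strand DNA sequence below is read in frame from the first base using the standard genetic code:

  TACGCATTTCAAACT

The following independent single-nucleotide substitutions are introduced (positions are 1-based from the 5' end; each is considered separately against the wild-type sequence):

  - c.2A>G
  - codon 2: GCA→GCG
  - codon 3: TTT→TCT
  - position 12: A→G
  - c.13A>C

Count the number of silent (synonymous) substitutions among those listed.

2

Codon 1: TAC (Tyr) → TGC (Cys) — missense.
Codon 2: GCA (Ala) → GCG (Ala) — synonymous.
Codon 3: TTT (Phe) → TCT (Ser) — missense.
Codon 4: CAA (Gln) → CAG (Gln) — synonymous.
Codon 5: ACT (Thr) → CCT (Pro) — missense.
Synonymous: 2 of 5.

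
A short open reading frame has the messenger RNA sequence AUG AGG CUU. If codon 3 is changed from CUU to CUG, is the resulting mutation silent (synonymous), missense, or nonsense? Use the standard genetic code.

silent

Position 9 falls in codon 3: CUU → Leu.
After the substitution the codon is CUG → Leu.
Both encode Leu, so the change is synonymous.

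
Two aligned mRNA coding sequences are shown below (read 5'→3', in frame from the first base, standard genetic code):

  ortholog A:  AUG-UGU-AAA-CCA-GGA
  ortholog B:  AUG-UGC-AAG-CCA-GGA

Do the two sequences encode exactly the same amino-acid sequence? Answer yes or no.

yes

Codon 1: AUG Met / AUG Met — identical.
Codon 2: UGU Cys / UGC Cys — synonymous.
Codon 3: AAA Lys / AAG Lys — synonymous.
Codon 4: CCA Pro / CCA Pro — identical.
Codon 5: GGA Gly / GGA Gly — identical.
Nonsynonymous differences: 0 → same protein.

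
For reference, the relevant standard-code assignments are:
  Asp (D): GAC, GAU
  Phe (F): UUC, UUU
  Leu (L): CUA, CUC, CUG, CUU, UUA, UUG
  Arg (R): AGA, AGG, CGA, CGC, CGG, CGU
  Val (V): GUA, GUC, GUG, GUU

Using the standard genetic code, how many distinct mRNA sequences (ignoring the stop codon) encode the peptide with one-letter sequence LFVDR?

Leu: 6 codons.
Phe: 2 codons.
Val: 4 codons.
Asp: 2 codons.
Arg: 6 codons.
6 × 2 × 4 × 2 × 6 = 576.

576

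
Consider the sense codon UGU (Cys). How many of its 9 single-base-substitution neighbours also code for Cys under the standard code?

Position 1: none → 0 synonymous.
Position 2: none → 0 synonymous.
Position 3: UGC → 1 synonymous.
Total: 0 + 0 + 1 = 1.

1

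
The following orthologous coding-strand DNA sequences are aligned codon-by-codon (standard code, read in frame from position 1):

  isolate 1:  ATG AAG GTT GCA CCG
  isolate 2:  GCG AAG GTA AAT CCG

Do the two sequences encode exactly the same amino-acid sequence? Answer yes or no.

Codon 1: ATG Met / GCG Ala — nonsynonymous.
Codon 2: AAG Lys / AAG Lys — identical.
Codon 3: GTT Val / GTA Val — synonymous.
Codon 4: GCA Ala / AAT Asn — nonsynonymous.
Codon 5: CCG Pro / CCG Pro — identical.
Nonsynonymous differences: 2 → different protein.

no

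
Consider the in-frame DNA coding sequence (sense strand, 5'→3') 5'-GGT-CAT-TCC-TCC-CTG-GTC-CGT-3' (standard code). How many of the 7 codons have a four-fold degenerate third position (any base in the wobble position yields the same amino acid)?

6

Codon 1 GGT (Gly): third position 4-fold.
Codon 2 CAT (His): third position 2-fold.
Codon 3 TCC (Ser): third position 4-fold.
Codon 4 TCC (Ser): third position 4-fold.
Codon 5 CTG (Leu): third position 4-fold.
Codon 6 GTC (Val): third position 4-fold.
Codon 7 CGT (Arg): third position 4-fold.
Four-fold degenerate third positions: 6.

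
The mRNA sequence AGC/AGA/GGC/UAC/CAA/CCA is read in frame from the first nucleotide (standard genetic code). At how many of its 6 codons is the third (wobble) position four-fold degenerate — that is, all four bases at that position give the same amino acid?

Codon 1 AGC (Ser): third position 2-fold.
Codon 2 AGA (Arg): third position 2-fold.
Codon 3 GGC (Gly): third position 4-fold.
Codon 4 UAC (Tyr): third position 2-fold.
Codon 5 CAA (Gln): third position 2-fold.
Codon 6 CCA (Pro): third position 4-fold.
Four-fold degenerate third positions: 2.

2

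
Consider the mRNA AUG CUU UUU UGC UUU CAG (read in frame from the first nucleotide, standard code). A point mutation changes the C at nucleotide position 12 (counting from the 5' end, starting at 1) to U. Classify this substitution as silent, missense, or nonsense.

silent

Position 12 falls in codon 4: UGC → Cys.
After the substitution the codon is UGU → Cys.
Both encode Cys, so the change is synonymous.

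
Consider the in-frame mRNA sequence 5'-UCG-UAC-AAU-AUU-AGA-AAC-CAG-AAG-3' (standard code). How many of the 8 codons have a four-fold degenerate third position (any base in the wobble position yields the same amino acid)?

Codon 1 UCG (Ser): third position 4-fold.
Codon 2 UAC (Tyr): third position 2-fold.
Codon 3 AAU (Asn): third position 2-fold.
Codon 4 AUU (Ile): third position 3-fold.
Codon 5 AGA (Arg): third position 2-fold.
Codon 6 AAC (Asn): third position 2-fold.
Codon 7 CAG (Gln): third position 2-fold.
Codon 8 AAG (Lys): third position 2-fold.
Four-fold degenerate third positions: 1.

1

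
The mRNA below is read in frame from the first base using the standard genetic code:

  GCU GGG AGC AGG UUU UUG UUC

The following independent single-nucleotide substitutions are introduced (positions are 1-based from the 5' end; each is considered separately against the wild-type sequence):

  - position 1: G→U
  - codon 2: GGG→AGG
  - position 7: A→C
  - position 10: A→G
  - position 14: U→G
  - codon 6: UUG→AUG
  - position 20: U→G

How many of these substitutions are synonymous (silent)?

Codon 1: GCU (Ala) → UCU (Ser) — missense.
Codon 2: GGG (Gly) → AGG (Arg) — missense.
Codon 3: AGC (Ser) → CGC (Arg) — missense.
Codon 4: AGG (Arg) → GGG (Gly) — missense.
Codon 5: UUU (Phe) → UGU (Cys) — missense.
Codon 6: UUG (Leu) → AUG (Met) — missense.
Codon 7: UUC (Phe) → UGC (Cys) — missense.
Synonymous: 0 of 7.

0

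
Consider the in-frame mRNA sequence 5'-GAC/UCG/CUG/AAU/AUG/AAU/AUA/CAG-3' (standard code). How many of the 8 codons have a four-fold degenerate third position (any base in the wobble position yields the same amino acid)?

Codon 1 GAC (Asp): third position 2-fold.
Codon 2 UCG (Ser): third position 4-fold.
Codon 3 CUG (Leu): third position 4-fold.
Codon 4 AAU (Asn): third position 2-fold.
Codon 5 AUG (Met): third position 1-fold.
Codon 6 AAU (Asn): third position 2-fold.
Codon 7 AUA (Ile): third position 3-fold.
Codon 8 CAG (Gln): third position 2-fold.
Four-fold degenerate third positions: 2.

2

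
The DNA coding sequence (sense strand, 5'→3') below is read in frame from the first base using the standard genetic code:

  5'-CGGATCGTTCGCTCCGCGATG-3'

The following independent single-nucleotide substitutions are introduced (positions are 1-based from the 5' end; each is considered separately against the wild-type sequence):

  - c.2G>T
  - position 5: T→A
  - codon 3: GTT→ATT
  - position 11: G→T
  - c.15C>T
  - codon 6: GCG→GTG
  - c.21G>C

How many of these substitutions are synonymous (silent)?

Codon 1: CGG (Arg) → CTG (Leu) — missense.
Codon 2: ATC (Ile) → AAC (Asn) — missense.
Codon 3: GTT (Val) → ATT (Ile) — missense.
Codon 4: CGC (Arg) → CTC (Leu) — missense.
Codon 5: TCC (Ser) → TCT (Ser) — synonymous.
Codon 6: GCG (Ala) → GTG (Val) — missense.
Codon 7: ATG (Met) → ATC (Ile) — missense.
Synonymous: 1 of 7.

1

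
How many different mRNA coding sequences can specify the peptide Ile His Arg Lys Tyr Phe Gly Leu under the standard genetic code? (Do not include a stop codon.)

Ile: 3 codons.
His: 2 codons.
Arg: 6 codons.
Lys: 2 codons.
Tyr: 2 codons.
Phe: 2 codons.
Gly: 4 codons.
Leu: 6 codons.
3 × 2 × 6 × 2 × 2 × 2 × 4 × 6 = 6912.

6912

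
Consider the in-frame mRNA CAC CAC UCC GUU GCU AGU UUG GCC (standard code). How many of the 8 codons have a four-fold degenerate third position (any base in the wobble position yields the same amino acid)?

4

Codon 1 CAC (His): third position 2-fold.
Codon 2 CAC (His): third position 2-fold.
Codon 3 UCC (Ser): third position 4-fold.
Codon 4 GUU (Val): third position 4-fold.
Codon 5 GCU (Ala): third position 4-fold.
Codon 6 AGU (Ser): third position 2-fold.
Codon 7 UUG (Leu): third position 2-fold.
Codon 8 GCC (Ala): third position 4-fold.
Four-fold degenerate third positions: 4.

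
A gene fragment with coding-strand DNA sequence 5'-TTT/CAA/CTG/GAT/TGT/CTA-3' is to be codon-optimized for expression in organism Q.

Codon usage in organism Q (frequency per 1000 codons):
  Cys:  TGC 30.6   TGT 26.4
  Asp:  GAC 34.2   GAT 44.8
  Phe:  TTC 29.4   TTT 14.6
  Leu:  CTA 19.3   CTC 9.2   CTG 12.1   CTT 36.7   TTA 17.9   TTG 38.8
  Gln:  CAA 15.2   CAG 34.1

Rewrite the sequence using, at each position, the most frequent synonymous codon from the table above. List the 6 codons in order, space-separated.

TTC CAG TTG GAT TGC TTG

Codon 1 (Phe): best is TTC at 29.4.
Codon 2 (Gln): best is CAG at 34.1.
Codon 3 (Leu): best is TTG at 38.8.
Codon 4 (Asp): best is GAT at 44.8.
Codon 5 (Cys): best is TGC at 30.6.
Codon 6 (Leu): best is TTG at 38.8.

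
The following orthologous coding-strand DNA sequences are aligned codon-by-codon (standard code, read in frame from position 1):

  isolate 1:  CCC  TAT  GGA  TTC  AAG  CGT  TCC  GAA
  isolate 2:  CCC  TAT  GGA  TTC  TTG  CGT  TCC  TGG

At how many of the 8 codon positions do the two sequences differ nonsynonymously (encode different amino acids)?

2

Codon 1: CCC Pro / CCC Pro — identical.
Codon 2: TAT Tyr / TAT Tyr — identical.
Codon 3: GGA Gly / GGA Gly — identical.
Codon 4: TTC Phe / TTC Phe — identical.
Codon 5: AAG Lys / TTG Leu — nonsynonymous.
Codon 6: CGT Arg / CGT Arg — identical.
Codon 7: TCC Ser / TCC Ser — identical.
Codon 8: GAA Glu / TGG Trp — nonsynonymous.
Nonsynonymous differences: 2.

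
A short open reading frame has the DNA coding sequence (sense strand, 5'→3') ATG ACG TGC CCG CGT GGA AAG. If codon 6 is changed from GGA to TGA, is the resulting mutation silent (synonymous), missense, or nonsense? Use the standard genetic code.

Position 16 falls in codon 6: GGA → Gly.
After the substitution the codon is TGA → Stop.
The new codon is a stop codon, so this is a nonsense mutation.

nonsense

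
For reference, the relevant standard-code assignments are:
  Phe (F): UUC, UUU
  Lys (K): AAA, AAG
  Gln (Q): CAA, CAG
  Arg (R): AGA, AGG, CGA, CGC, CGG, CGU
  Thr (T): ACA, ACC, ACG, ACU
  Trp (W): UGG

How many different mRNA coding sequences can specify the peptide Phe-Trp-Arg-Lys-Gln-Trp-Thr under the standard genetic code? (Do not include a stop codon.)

Phe: 2 codons.
Trp: 1 codon.
Arg: 6 codons.
Lys: 2 codons.
Gln: 2 codons.
Trp: 1 codon.
Thr: 4 codons.
2 × 1 × 6 × 2 × 2 × 1 × 4 = 192.

192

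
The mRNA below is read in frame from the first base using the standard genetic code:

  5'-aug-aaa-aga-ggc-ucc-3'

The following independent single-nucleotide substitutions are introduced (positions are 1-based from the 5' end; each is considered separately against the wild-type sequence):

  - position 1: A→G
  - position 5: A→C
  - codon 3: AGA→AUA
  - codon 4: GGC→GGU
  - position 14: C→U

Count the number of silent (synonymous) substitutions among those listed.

Codon 1: AUG (Met) → GUG (Val) — missense.
Codon 2: AAA (Lys) → ACA (Thr) — missense.
Codon 3: AGA (Arg) → AUA (Ile) — missense.
Codon 4: GGC (Gly) → GGU (Gly) — synonymous.
Codon 5: UCC (Ser) → UUC (Phe) — missense.
Synonymous: 1 of 5.

1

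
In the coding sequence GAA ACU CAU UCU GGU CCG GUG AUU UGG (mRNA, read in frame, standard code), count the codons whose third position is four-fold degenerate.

5

Codon 1 GAA (Glu): third position 2-fold.
Codon 2 ACU (Thr): third position 4-fold.
Codon 3 CAU (His): third position 2-fold.
Codon 4 UCU (Ser): third position 4-fold.
Codon 5 GGU (Gly): third position 4-fold.
Codon 6 CCG (Pro): third position 4-fold.
Codon 7 GUG (Val): third position 4-fold.
Codon 8 AUU (Ile): third position 3-fold.
Codon 9 UGG (Trp): third position 1-fold.
Four-fold degenerate third positions: 5.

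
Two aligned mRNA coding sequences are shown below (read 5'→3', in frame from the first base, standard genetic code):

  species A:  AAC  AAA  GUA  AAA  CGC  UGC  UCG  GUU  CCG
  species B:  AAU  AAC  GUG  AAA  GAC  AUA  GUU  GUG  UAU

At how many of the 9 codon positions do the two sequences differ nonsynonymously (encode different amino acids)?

5

Codon 1: AAC Asn / AAU Asn — synonymous.
Codon 2: AAA Lys / AAC Asn — nonsynonymous.
Codon 3: GUA Val / GUG Val — synonymous.
Codon 4: AAA Lys / AAA Lys — identical.
Codon 5: CGC Arg / GAC Asp — nonsynonymous.
Codon 6: UGC Cys / AUA Ile — nonsynonymous.
Codon 7: UCG Ser / GUU Val — nonsynonymous.
Codon 8: GUU Val / GUG Val — synonymous.
Codon 9: CCG Pro / UAU Tyr — nonsynonymous.
Nonsynonymous differences: 5.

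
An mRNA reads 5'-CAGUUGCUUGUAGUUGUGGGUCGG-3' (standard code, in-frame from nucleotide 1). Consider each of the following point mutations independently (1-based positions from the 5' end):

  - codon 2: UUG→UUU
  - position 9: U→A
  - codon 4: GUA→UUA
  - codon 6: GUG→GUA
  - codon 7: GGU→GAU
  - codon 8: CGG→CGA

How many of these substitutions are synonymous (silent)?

Codon 2: UUG (Leu) → UUU (Phe) — missense.
Codon 3: CUU (Leu) → CUA (Leu) — synonymous.
Codon 4: GUA (Val) → UUA (Leu) — missense.
Codon 6: GUG (Val) → GUA (Val) — synonymous.
Codon 7: GGU (Gly) → GAU (Asp) — missense.
Codon 8: CGG (Arg) → CGA (Arg) — synonymous.
Synonymous: 3 of 6.

3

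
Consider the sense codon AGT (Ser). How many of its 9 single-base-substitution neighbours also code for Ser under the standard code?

1

Position 1: none → 0 synonymous.
Position 2: none → 0 synonymous.
Position 3: AGC → 1 synonymous.
Total: 0 + 0 + 1 = 1.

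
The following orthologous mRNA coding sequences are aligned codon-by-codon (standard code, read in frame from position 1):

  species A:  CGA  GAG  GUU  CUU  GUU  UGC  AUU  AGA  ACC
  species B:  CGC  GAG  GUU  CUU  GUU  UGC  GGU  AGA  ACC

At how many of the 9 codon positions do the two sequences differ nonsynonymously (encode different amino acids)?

1

Codon 1: CGA Arg / CGC Arg — synonymous.
Codon 2: GAG Glu / GAG Glu — identical.
Codon 3: GUU Val / GUU Val — identical.
Codon 4: CUU Leu / CUU Leu — identical.
Codon 5: GUU Val / GUU Val — identical.
Codon 6: UGC Cys / UGC Cys — identical.
Codon 7: AUU Ile / GGU Gly — nonsynonymous.
Codon 8: AGA Arg / AGA Arg — identical.
Codon 9: ACC Thr / ACC Thr — identical.
Nonsynonymous differences: 1.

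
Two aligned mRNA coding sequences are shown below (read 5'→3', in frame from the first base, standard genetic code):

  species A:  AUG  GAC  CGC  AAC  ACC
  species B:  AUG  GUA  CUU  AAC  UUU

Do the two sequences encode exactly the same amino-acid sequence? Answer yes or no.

no

Codon 1: AUG Met / AUG Met — identical.
Codon 2: GAC Asp / GUA Val — nonsynonymous.
Codon 3: CGC Arg / CUU Leu — nonsynonymous.
Codon 4: AAC Asn / AAC Asn — identical.
Codon 5: ACC Thr / UUU Phe — nonsynonymous.
Nonsynonymous differences: 3 → different protein.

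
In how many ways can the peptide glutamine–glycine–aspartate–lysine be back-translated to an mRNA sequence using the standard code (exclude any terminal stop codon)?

Gln: 2 codons.
Gly: 4 codons.
Asp: 2 codons.
Lys: 2 codons.
2 × 4 × 2 × 2 = 32.

32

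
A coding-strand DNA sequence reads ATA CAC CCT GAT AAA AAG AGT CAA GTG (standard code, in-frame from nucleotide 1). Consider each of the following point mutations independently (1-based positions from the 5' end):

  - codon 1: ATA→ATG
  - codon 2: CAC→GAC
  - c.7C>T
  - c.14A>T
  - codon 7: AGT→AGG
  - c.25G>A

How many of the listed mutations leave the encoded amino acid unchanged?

0

Codon 1: ATA (Ile) → ATG (Met) — missense.
Codon 2: CAC (His) → GAC (Asp) — missense.
Codon 3: CCT (Pro) → TCT (Ser) — missense.
Codon 5: AAA (Lys) → ATA (Ile) — missense.
Codon 7: AGT (Ser) → AGG (Arg) — missense.
Codon 9: GTG (Val) → ATG (Met) — missense.
Synonymous: 0 of 6.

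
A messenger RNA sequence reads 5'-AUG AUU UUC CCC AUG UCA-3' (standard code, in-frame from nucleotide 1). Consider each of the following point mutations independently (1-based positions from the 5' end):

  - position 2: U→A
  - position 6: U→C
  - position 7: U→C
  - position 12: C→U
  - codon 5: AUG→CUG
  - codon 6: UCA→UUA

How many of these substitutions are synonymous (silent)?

Codon 1: AUG (Met) → AAG (Lys) — missense.
Codon 2: AUU (Ile) → AUC (Ile) — synonymous.
Codon 3: UUC (Phe) → CUC (Leu) — missense.
Codon 4: CCC (Pro) → CCU (Pro) — synonymous.
Codon 5: AUG (Met) → CUG (Leu) — missense.
Codon 6: UCA (Ser) → UUA (Leu) — missense.
Synonymous: 2 of 6.

2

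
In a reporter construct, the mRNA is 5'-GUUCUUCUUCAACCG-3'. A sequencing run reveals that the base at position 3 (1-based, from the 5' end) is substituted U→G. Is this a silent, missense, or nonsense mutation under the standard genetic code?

silent

Position 3 falls in codon 1: GUU → Val.
After the substitution the codon is GUG → Val.
Both encode Val, so the change is synonymous.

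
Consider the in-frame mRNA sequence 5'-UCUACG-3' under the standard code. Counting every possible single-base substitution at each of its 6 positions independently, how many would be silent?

6

Codon 1 (UCU, Ser): 3 synonymous substitutions.
Codon 2 (ACG, Thr): 3 synonymous substitutions.
Total: 3 + 3 = 6.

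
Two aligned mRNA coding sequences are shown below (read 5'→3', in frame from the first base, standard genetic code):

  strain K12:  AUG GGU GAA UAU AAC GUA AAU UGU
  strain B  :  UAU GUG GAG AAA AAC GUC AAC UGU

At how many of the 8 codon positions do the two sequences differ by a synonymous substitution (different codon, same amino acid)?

Codon 1: AUG Met / UAU Tyr — nonsynonymous.
Codon 2: GGU Gly / GUG Val — nonsynonymous.
Codon 3: GAA Glu / GAG Glu — synonymous.
Codon 4: UAU Tyr / AAA Lys — nonsynonymous.
Codon 5: AAC Asn / AAC Asn — identical.
Codon 6: GUA Val / GUC Val — synonymous.
Codon 7: AAU Asn / AAC Asn — synonymous.
Codon 8: UGU Cys / UGU Cys — identical.
Synonymous differences: 3.

3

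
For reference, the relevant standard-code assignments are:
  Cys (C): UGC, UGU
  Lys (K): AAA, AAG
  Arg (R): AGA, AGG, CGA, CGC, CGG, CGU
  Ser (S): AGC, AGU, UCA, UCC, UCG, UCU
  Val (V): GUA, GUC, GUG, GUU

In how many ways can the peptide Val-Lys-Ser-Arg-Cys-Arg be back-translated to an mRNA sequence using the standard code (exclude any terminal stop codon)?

3456

Val: 4 codons.
Lys: 2 codons.
Ser: 6 codons.
Arg: 6 codons.
Cys: 2 codons.
Arg: 6 codons.
4 × 2 × 6 × 6 × 2 × 6 = 3456.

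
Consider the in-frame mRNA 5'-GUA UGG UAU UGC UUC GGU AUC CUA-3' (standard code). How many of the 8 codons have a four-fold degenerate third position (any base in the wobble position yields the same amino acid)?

3

Codon 1 GUA (Val): third position 4-fold.
Codon 2 UGG (Trp): third position 1-fold.
Codon 3 UAU (Tyr): third position 2-fold.
Codon 4 UGC (Cys): third position 2-fold.
Codon 5 UUC (Phe): third position 2-fold.
Codon 6 GGU (Gly): third position 4-fold.
Codon 7 AUC (Ile): third position 3-fold.
Codon 8 CUA (Leu): third position 4-fold.
Four-fold degenerate third positions: 3.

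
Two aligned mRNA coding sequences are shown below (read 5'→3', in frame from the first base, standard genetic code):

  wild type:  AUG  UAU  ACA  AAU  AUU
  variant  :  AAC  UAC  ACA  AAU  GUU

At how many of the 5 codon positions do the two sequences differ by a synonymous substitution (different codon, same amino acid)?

1

Codon 1: AUG Met / AAC Asn — nonsynonymous.
Codon 2: UAU Tyr / UAC Tyr — synonymous.
Codon 3: ACA Thr / ACA Thr — identical.
Codon 4: AAU Asn / AAU Asn — identical.
Codon 5: AUU Ile / GUU Val — nonsynonymous.
Synonymous differences: 1.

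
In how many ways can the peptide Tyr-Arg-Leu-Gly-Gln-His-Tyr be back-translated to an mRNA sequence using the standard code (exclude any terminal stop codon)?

Tyr: 2 codons.
Arg: 6 codons.
Leu: 6 codons.
Gly: 4 codons.
Gln: 2 codons.
His: 2 codons.
Tyr: 2 codons.
2 × 6 × 6 × 4 × 2 × 2 × 2 = 2304.

2304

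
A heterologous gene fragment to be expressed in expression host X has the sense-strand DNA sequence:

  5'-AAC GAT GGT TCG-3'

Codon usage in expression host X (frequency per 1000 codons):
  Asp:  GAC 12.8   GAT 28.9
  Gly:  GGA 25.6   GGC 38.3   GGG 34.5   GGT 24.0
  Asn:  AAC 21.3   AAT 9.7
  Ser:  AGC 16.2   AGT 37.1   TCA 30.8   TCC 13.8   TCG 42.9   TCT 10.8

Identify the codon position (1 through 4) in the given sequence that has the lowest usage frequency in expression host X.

Codon 1 AAC (Asn): 21.3 per 1000.
Codon 2 GAT (Asp): 28.9 per 1000.
Codon 3 GGT (Gly): 24.0 per 1000.
Codon 4 TCG (Ser): 42.9 per 1000.
Lowest frequency is 21.3 at codon 1.

1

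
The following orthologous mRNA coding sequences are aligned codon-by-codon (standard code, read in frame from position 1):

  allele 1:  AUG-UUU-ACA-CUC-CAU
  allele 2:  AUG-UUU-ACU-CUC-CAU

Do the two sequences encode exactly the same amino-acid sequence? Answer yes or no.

yes

Codon 1: AUG Met / AUG Met — identical.
Codon 2: UUU Phe / UUU Phe — identical.
Codon 3: ACA Thr / ACU Thr — synonymous.
Codon 4: CUC Leu / CUC Leu — identical.
Codon 5: CAU His / CAU His — identical.
Nonsynonymous differences: 0 → same protein.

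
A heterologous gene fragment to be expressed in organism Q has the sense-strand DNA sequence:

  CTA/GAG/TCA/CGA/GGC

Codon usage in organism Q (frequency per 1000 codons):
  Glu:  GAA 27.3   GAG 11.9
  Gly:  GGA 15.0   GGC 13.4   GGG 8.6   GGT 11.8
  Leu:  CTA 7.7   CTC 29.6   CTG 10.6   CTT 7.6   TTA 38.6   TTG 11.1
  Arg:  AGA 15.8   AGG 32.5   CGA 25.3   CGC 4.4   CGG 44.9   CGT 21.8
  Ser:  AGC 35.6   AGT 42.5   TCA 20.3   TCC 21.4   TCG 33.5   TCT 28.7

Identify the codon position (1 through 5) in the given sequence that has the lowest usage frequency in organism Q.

Codon 1 CTA (Leu): 7.7 per 1000.
Codon 2 GAG (Glu): 11.9 per 1000.
Codon 3 TCA (Ser): 20.3 per 1000.
Codon 4 CGA (Arg): 25.3 per 1000.
Codon 5 GGC (Gly): 13.4 per 1000.
Lowest frequency is 7.7 at codon 1.

1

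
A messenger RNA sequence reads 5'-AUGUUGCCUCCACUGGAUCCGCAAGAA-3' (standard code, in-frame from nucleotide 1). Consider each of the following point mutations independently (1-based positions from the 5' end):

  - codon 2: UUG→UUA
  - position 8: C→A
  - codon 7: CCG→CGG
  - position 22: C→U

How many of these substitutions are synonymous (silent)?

Codon 2: UUG (Leu) → UUA (Leu) — synonymous.
Codon 3: CCU (Pro) → CAU (His) — missense.
Codon 7: CCG (Pro) → CGG (Arg) — missense.
Codon 8: CAA (Gln) → UAA (Stop) — nonsense.
Synonymous: 1 of 4.

1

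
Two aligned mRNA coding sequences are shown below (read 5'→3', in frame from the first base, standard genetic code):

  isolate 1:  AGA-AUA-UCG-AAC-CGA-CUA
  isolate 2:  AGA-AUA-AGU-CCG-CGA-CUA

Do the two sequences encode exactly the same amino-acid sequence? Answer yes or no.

no

Codon 1: AGA Arg / AGA Arg — identical.
Codon 2: AUA Ile / AUA Ile — identical.
Codon 3: UCG Ser / AGU Ser — synonymous.
Codon 4: AAC Asn / CCG Pro — nonsynonymous.
Codon 5: CGA Arg / CGA Arg — identical.
Codon 6: CUA Leu / CUA Leu — identical.
Nonsynonymous differences: 1 → different protein.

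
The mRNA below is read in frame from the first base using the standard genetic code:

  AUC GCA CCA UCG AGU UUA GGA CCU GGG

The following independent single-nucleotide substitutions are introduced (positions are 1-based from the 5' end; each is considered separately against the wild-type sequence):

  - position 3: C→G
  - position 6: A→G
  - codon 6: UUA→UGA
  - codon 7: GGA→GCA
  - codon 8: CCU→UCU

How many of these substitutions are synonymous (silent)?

Codon 1: AUC (Ile) → AUG (Met) — missense.
Codon 2: GCA (Ala) → GCG (Ala) — synonymous.
Codon 6: UUA (Leu) → UGA (Stop) — nonsense.
Codon 7: GGA (Gly) → GCA (Ala) — missense.
Codon 8: CCU (Pro) → UCU (Ser) — missense.
Synonymous: 1 of 5.

1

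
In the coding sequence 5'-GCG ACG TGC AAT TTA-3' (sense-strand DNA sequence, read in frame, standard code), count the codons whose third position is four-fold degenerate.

2

Codon 1 GCG (Ala): third position 4-fold.
Codon 2 ACG (Thr): third position 4-fold.
Codon 3 TGC (Cys): third position 2-fold.
Codon 4 AAT (Asn): third position 2-fold.
Codon 5 TTA (Leu): third position 2-fold.
Four-fold degenerate third positions: 2.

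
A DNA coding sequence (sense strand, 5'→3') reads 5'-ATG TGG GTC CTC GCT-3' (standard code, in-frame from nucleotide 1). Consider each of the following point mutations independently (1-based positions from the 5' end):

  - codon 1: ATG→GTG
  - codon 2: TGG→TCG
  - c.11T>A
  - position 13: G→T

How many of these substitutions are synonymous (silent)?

Codon 1: ATG (Met) → GTG (Val) — missense.
Codon 2: TGG (Trp) → TCG (Ser) — missense.
Codon 4: CTC (Leu) → CAC (His) — missense.
Codon 5: GCT (Ala) → TCT (Ser) — missense.
Synonymous: 0 of 4.

0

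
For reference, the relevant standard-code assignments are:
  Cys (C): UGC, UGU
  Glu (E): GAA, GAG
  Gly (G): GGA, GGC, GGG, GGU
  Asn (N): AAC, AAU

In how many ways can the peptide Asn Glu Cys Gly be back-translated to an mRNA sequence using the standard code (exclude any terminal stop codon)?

Asn: 2 codons.
Glu: 2 codons.
Cys: 2 codons.
Gly: 4 codons.
2 × 2 × 2 × 4 = 32.

32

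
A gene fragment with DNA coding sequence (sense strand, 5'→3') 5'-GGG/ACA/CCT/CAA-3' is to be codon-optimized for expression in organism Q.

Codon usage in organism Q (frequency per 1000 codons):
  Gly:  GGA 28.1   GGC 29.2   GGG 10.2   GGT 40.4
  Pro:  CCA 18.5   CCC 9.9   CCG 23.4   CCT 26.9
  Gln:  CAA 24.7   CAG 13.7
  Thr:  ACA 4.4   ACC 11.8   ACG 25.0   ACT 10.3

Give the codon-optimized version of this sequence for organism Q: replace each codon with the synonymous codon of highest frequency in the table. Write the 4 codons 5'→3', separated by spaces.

GGT ACG CCT CAA

Codon 1 (Gly): best is GGT at 40.4.
Codon 2 (Thr): best is ACG at 25.0.
Codon 3 (Pro): best is CCT at 26.9.
Codon 4 (Gln): best is CAA at 24.7.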